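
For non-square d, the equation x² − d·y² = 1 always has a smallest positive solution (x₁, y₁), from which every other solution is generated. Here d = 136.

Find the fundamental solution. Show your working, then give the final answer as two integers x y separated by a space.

[11; 1,1,1,22] for √136; ℓ=4 ⇒ convergent index 3
k=0  a_k=11  p_k/q_k = 11/1
k=1  a_k=1  p_k/q_k = 12/1
k=2  a_k=1  p_k/q_k = 23/2
k=3  a_k=1  p_k/q_k = 35/3
→ (35, 3).  Check: 35²=1225, 136·3²=1224, difference 1.

35 3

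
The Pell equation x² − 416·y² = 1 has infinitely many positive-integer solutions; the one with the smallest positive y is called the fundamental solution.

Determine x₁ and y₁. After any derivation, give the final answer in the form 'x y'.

√416 = [20; 2,1,1,9,1,1,2,40, …], period ℓ=8 (even) → k=7
i=0: a=20 ⇒ p=20, q=1
…
i=2: a=1 ⇒ p=61, q=3
…
i=4: a=9 ⇒ p=979, q=48
i=5: a=1 ⇒ p=1081, q=53
i=6: a=1 ⇒ p=2060, q=101
i=7: a=2 ⇒ p=5201, q=255
(x₁, y₁) = (5201, 255);  5201² − 416·255² = 1 ✓

5201 255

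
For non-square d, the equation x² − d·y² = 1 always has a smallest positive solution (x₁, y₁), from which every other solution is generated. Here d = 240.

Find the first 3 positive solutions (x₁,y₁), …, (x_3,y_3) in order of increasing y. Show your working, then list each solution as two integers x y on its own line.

√240 → a₀=15, period (2,30); ℓ=2 even so k=1
i=0: a=15 ⇒ p=15, q=1
i=1: a=2 ⇒ p=31, q=2
fundamental: x₁=31, y₁=2  (since 961 − 240·4 = 1)
n=2: (31,2)∘(31,2) = (31·31+240·2·2, 31·2+2·31) = (1921,124)
n=3: (1921,124)∘(31,2) = (31·1921+240·2·124, 31·124+2·1921) = (119071,7686)

31 2
1921 124
119071 7686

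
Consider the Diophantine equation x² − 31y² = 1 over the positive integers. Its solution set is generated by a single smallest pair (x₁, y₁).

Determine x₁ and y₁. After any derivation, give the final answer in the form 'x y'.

d=31: √d = [5; 1,1,3,5,3,1,1,10] (ℓ=8, even), read p_7/q_7
a_0=5:  p_0=5·1+0=5,  q_0=5·0+1=1
…
a_2=1:  p_2=1·6+5=11,  q_2=1·1+1=2
…
a_6=1:  p_6=1·657+206=863,  q_6=1·118+37=155
a_7=1:  p_7=1·863+657=1520,  q_7=1·155+118=273
fundamental: x₁=1520, y₁=273  (since 2310400 − 31·74529 = 1)

1520 273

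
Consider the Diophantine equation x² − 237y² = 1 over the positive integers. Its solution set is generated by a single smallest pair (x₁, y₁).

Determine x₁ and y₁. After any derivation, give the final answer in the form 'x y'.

d=237: √d = [15; 2,1,1,7,10,7,1,1,2,30] (ℓ=10, even), read p_9/q_9
i=0: a=15 ⇒ p=15, q=1
…
i=2: a=1 ⇒ p=46, q=3
…
i=7: a=1 ⇒ p=48001, q=3118
i=8: a=1 ⇒ p=90075, q=5851
i=9: a=2 ⇒ p=228151, q=14820
→ (228151, 14820).  Check: 228151²=52052878801, 237·14820²=52052878800, difference 1.

228151 14820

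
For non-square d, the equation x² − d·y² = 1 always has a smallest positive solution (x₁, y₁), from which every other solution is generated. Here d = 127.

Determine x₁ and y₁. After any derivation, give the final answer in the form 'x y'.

[11; 3,1,2,2,7,11,7,2,2,1,3,22] for √127; ℓ=12 ⇒ convergent index 11
a_0=11:  p_0=11·1+0=11,  q_0=11·0+1=1
…
a_3=2:  p_3=2·45+34=124,  q_3=2·4+3=11
a_4=2:  p_4=2·124+45=293,  q_4=2·11+4=26
a_5=7:  p_5=7·293+124=2175,  q_5=7·26+11=193
a_6=11:  p_6=11·2175+293=24218,  q_6=11·193+26=2149
…
a_8=2:  p_8=2·171701+24218=367620,  q_8=2·15236+2149=32621
a_9=2:  p_9=2·367620+171701=906941,  q_9=2·32621+15236=80478
a_10=1:  p_10=1·906941+367620=1274561,  q_10=1·80478+32621=113099
a_11=3:  p_11=3·1274561+906941=4730624,  q_11=3·113099+80478=419775
→ (4730624, 419775).  Check: 4730624²=22378803429376, 127·419775²=22378803429375, difference 1.

4730624 419775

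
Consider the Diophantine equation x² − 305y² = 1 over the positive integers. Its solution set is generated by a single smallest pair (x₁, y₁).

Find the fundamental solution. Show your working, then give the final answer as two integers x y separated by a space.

√305 = [17; 2,6,2,34, …], period ℓ=4 (even) → k=3
k=0  a_k=17  p_k/q_k = 17/1
k=1  a_k=2  p_k/q_k = 35/2
k=2  a_k=6  p_k/q_k = 227/13
k=3  a_k=2  p_k/q_k = 489/28
fundamental: x₁=489, y₁=28  (since 239121 − 305·784 = 1)

489 28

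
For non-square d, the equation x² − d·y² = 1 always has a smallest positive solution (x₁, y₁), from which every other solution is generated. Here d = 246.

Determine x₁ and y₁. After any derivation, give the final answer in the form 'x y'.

d=246: √d = [15; 1,2,5,1,14,1,5,2,1,30] (ℓ=10, even), read p_9/q_9
i=0: a=15 ⇒ p=15, q=1
i=1: a=1 ⇒ p=16, q=1
i=2: a=2 ⇒ p=47, q=3
i=3: a=5 ⇒ p=251, q=16
…
i=5: a=14 ⇒ p=4423, q=282
…
i=8: a=2 ⇒ p=60777, q=3875
i=9: a=1 ⇒ p=88805, q=5662
→ (88805, 5662).  Check: 88805²=7886328025, 246·5662²=7886328024, difference 1.

88805 5662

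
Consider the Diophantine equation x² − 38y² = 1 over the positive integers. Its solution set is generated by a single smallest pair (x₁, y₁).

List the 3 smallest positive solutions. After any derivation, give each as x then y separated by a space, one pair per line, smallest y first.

37 6
2737 444
202501 32850

[6; 6,12] for √38; ℓ=2 ⇒ convergent index 1
i=0: a=6 ⇒ p=6, q=1
i=1: a=6 ⇒ p=37, q=6
fundamental: x₁=37, y₁=6  (since 1369 − 38·36 = 1)
(37+6√38)^2 = 2737 + 444√38
(37+6√38)^3 = 202501 + 32850√38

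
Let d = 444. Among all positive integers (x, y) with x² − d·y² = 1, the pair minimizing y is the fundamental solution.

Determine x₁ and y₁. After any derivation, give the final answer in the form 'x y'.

295 14

d=444: √d = [21; 14,42] (ℓ=2, even), read p_1/q_1
a_0=21:  p_0=21·1+0=21,  q_0=21·0+1=1
a_1=14:  p_1=14·21+1=295,  q_1=14·1+0=14
fundamental: x₁=295, y₁=14  (since 87025 − 444·196 = 1)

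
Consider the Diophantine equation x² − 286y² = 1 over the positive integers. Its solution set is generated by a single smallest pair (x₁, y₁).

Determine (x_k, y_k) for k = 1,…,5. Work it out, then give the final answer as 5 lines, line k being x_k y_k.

√286 → a₀=16, period (1,10,3,3,2,3,3,10,1,32); ℓ=10 even so k=9
a_0=16:  p_0=16·1+0=16,  q_0=16·0+1=1
a_1=1:  p_1=1·16+1=17,  q_1=1·1+0=1
a_2=10:  p_2=10·17+16=186,  q_2=10·1+1=11
…
a_7=3:  p_7=3·15102+4397=49703,  q_7=3·893+260=2939
a_8=10:  p_8=10·49703+15102=512132,  q_8=10·2939+893=30283
a_9=1:  p_9=1·512132+49703=561835,  q_9=1·30283+2939=33222
(x₁, y₁) = (561835, 33222);  561835² − 286·33222² = 1 ✓
(x_2, y_2) = (561835·561835 + 286·33222·33222, 561835·33222 + 33222·561835) = (631317134449, 37330564740)
(x_3, y_3) = (561835·631317134449 + 286·33222·37330564740, 561835·37330564740 + 33222·631317134449) = (709392124465745995, 41947235681362578)
(x_4, y_4) = (561835·709392124465745995 + 286·33222·41947235681362578, 561835·41947235681362578 + 33222·709392124465745995) = (797122648497793485067201, 47134850318039357456520)
(x_5, y_5) = (561835·797122648497793485067201 + 286·33222·47134850318039357456520, 561835·47134850318039357456520 + 33222·797122648497793485067201) = (895702806436806213240996001675, 52964017256829337557486465822)

561835 33222
631317134449 37330564740
709392124465745995 41947235681362578
797122648497793485067201 47134850318039357456520
895702806436806213240996001675 52964017256829337557486465822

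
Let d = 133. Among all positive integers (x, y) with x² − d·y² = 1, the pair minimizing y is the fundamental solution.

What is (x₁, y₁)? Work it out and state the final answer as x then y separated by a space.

d=133: √d = [11; 1,1,7,5,1,…,1,1,22] (ℓ=16, even), read p_15/q_15
step 0: (11, 1)  from 11·(1,0) + (0,1)
step 1: (12, 1)  from 1·(11,1) + (1,0)
…
step 3: (173, 15)  from 7·(23,2) + (12,1)
step 4: (888, 77)  from 5·(173,15) + (23,2)
step 5: (1061, 92)  from 1·(888,77) + (173,15)
step 6: (1949, 169)  from 1·(1061,92) + (888,77)
…
step 9: (10979, 952)  from 1·(7969,691) + (3010,261)
step 10: (18948, 1643)  from 1·(10979,952) + (7969,691)
step 11: (29927, 2595)  from 1·(18948,1643) + (10979,952)
step 12: (168583, 14618)  from 5·(29927,2595) + (18948,1643)
step 13: (1210008, 104921)  from 7·(168583,14618) + (29927,2595)
step 14: (1378591, 119539)  from 1·(1210008,104921) + (168583,14618)
step 15: (2588599, 224460)  from 1·(1378591,119539) + (1210008,104921)
→ (2588599, 224460).  Check: 2588599²=6700844782801, 133·224460²=6700844782800, difference 1.

2588599 224460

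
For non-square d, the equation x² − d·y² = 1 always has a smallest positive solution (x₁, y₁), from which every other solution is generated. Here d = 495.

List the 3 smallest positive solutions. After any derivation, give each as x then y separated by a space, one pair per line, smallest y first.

[22; 4,44] for √495; ℓ=2 ⇒ convergent index 1
i=0: a=22 ⇒ p=22, q=1
i=1: a=4 ⇒ p=89, q=4
(x₁, y₁) = (89, 4);  89² − 495·4² = 1 ✓
(89+4√495)^2 = 15841 + 712√495
(89+4√495)^3 = 2819609 + 126732√495

89 4
15841 712
2819609 126732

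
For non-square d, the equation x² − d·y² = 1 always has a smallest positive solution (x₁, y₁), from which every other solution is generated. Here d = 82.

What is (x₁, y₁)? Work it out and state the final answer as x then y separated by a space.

[9; 18] for √82; ℓ=1 ⇒ convergent index 1
step 0: (9, 1)  from 9·(1,0) + (0,1)
step 1: (163, 18)  from 18·(9,1) + (1,0)
→ (163, 18).  Check: 163²=26569, 82·18²=26568, difference 1.

163 18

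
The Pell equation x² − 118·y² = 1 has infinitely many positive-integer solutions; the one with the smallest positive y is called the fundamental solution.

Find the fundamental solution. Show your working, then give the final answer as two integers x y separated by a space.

d=118: √d = [10; 1,6,3,2,10,2,3,6,1,20] (ℓ=10, even), read p_9/q_9
k=0  a_k=10  p_k/q_k = 10/1
…
k=2  a_k=6  p_k/q_k = 76/7
k=3  a_k=3  p_k/q_k = 239/22
k=4  a_k=2  p_k/q_k = 554/51
…
k=6  a_k=2  p_k/q_k = 12112/1115
k=7  a_k=3  p_k/q_k = 42115/3877
k=8  a_k=6  p_k/q_k = 264802/24377
k=9  a_k=1  p_k/q_k = 306917/28254
fundamental: x₁=306917, y₁=28254  (since 94198044889 − 118·798288516 = 1)

306917 28254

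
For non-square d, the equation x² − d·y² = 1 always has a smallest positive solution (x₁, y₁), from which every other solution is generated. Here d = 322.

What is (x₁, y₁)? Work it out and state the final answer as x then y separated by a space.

√322 = [17; 1,16,1,34, …], period ℓ=4 (even) → k=3
step 0: (17, 1)  from 17·(1,0) + (0,1)
…
step 2: (305, 17)  from 16·(18,1) + (17,1)
step 3: (323, 18)  from 1·(305,17) + (18,1)
→ (323, 18).  Check: 323²=104329, 322·18²=104328, difference 1.

323 18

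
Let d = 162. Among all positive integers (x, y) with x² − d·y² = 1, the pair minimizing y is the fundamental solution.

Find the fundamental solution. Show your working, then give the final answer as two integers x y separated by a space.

19601 1540

[12; 1,2,1,2,12,2,1,2,1,24] for √162; ℓ=10 ⇒ convergent index 9
a_0=12:  p_0=12·1+0=12,  q_0=12·0+1=1
…
a_2=2:  p_2=2·13+12=38,  q_2=2·1+1=3
…
a_7=1:  p_7=1·3602+1731=5333,  q_7=1·283+136=419
a_8=2:  p_8=2·5333+3602=14268,  q_8=2·419+283=1121
a_9=1:  p_9=1·14268+5333=19601,  q_9=1·1121+419=1540
fundamental: x₁=19601, y₁=1540  (since 384199201 − 162·2371600 = 1)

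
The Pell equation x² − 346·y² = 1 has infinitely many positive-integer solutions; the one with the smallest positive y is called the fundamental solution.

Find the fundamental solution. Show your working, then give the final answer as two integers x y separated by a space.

17299 930

√346 = [18; 1,1,1,1,36, …], period ℓ=5 (odd) → k=9
a_0=18:  p_0=18·1+0=18,  q_0=18·0+1=1
…
a_2=1:  p_2=1·19+18=37,  q_2=1·1+1=2
a_3=1:  p_3=1·37+19=56,  q_3=1·2+1=3
a_4=1:  p_4=1·56+37=93,  q_4=1·3+2=5
…
a_8=1:  p_8=1·6901+3497=10398,  q_8=1·371+188=559
a_9=1:  p_9=1·10398+6901=17299,  q_9=1·559+371=930
→ (17299, 930).  Check: 17299²=299255401, 346·930²=299255400, difference 1.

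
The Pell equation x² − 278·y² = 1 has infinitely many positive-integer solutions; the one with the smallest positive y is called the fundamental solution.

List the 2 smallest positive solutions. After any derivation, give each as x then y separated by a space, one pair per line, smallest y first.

√278 = [16; 1,2,16,2,1,32, …], period ℓ=6 (even) → k=5
a_0=16:  p_0=16·1+0=16,  q_0=16·0+1=1
a_1=1:  p_1=1·16+1=17,  q_1=1·1+0=1
a_2=2:  p_2=2·17+16=50,  q_2=2·1+1=3
a_3=16:  p_3=16·50+17=817,  q_3=16·3+1=49
a_4=2:  p_4=2·817+50=1684,  q_4=2·49+3=101
a_5=1:  p_5=1·1684+817=2501,  q_5=1·101+49=150
(x₁, y₁) = (2501, 150);  2501² − 278·150² = 1 ✓
n=2: (2501,150)∘(2501,150) = (2501·2501+278·150·150, 2501·150+150·2501) = (12510001,750300)

2501 150
12510001 750300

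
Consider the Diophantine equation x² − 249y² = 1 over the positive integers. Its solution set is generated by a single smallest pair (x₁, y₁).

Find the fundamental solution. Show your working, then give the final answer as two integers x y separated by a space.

[15; 1,3,1,1,5,…,3,1,30] for √249; ℓ=16 ⇒ convergent index 15
i=0: a=15 ⇒ p=15, q=1
…
i=2: a=3 ⇒ p=63, q=4
i=3: a=1 ⇒ p=79, q=5
i=4: a=1 ⇒ p=142, q=9
…
i=8: a=10 ⇒ p=36751, q=2329
…
i=14: a=3 ⇒ p=6669699, q=422675
i=15: a=1 ⇒ p=8553815, q=542076
fundamental: x₁=8553815, y₁=542076  (since 73167751054225 − 249·293846389776 = 1)

8553815 542076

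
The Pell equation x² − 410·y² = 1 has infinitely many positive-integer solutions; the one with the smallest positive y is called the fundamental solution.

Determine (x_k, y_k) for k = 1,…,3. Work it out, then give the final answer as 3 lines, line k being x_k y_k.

[20; 4,40] for √410; ℓ=2 ⇒ convergent index 1
k=0  a_k=20  p_k/q_k = 20/1
k=1  a_k=4  p_k/q_k = 81/4
(x₁, y₁) = (81, 4);  81² − 410·4² = 1 ✓
k=2:  x_2 = 81·81+410·4·4 = 13121,  y_2 = 81·4+4·81 = 648
k=3:  x_3 = 81·13121+410·4·648 = 2125521,  y_3 = 81·648+4·13121 = 104972

81 4
13121 648
2125521 104972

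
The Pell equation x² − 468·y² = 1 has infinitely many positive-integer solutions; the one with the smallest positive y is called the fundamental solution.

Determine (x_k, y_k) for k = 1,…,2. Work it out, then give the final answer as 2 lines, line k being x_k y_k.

d=468: √d = [21; 1,1,1,2,1,1,1,42] (ℓ=8, even), read p_7/q_7
k=0  a_k=21  p_k/q_k = 21/1
k=1  a_k=1  p_k/q_k = 22/1
k=2  a_k=1  p_k/q_k = 43/2
k=3  a_k=1  p_k/q_k = 65/3
k=4  a_k=2  p_k/q_k = 173/8
k=5  a_k=1  p_k/q_k = 238/11
k=6  a_k=1  p_k/q_k = 411/19
k=7  a_k=1  p_k/q_k = 649/30
(x₁, y₁) = (649, 30);  649² − 468·30² = 1 ✓
k=2:  x_2 = 649·649+468·30·30 = 842401,  y_2 = 649·30+30·649 = 38940

649 30
842401 38940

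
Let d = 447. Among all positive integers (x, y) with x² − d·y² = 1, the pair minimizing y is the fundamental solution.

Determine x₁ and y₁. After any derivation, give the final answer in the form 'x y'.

148 7

√447 = [21; 7,42, …], period ℓ=2 (even) → k=1
i=0: a=21 ⇒ p=21, q=1
i=1: a=7 ⇒ p=148, q=7
→ (148, 7).  Check: 148²=21904, 447·7²=21903, difference 1.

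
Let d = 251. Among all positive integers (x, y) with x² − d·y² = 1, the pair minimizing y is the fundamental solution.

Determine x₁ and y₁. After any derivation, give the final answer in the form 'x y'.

[15; 1,5,2,1,2,…,5,1,30] for √251; ℓ=14 ⇒ convergent index 13
k=0  a_k=15  p_k/q_k = 15/1
k=1  a_k=1  p_k/q_k = 16/1
…
k=5  a_k=2  p_k/q_k = 808/51
…
k=7  a_k=15  p_k/q_k = 29563/1866
…
k=9  a_k=2  p_k/q_k = 151649/9572
…
k=11  a_k=2  p_k/q_k = 577033/36422
k=12  a_k=5  p_k/q_k = 3097857/195535
k=13  a_k=1  p_k/q_k = 3674890/231957
(x₁, y₁) = (3674890, 231957);  3674890² − 251·231957² = 1 ✓

3674890 231957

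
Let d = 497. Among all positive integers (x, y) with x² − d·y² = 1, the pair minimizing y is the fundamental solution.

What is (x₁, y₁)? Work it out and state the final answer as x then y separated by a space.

d=497: √d = [22; 3,2,2,5,6,5,2,2,3,44] (ℓ=10, even), read p_9/q_9
step 0: (22, 1)  from 22·(1,0) + (0,1)
…
step 8: (352750, 15823)  from 2·(143637,6443) + (65476,2937)
step 9: (1201887, 53912)  from 3·(352750,15823) + (143637,6443)
(x₁, y₁) = (1201887, 53912);  1201887² − 497·53912² = 1 ✓

1201887 53912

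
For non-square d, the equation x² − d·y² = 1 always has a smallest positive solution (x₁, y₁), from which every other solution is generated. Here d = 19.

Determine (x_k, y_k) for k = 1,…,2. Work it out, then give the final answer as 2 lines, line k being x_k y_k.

√19 → a₀=4, period (2,1,3,1,2,8); ℓ=6 even so k=5
k=0  a_k=4  p_k/q_k = 4/1
…
k=2  a_k=1  p_k/q_k = 13/3
…
k=4  a_k=1  p_k/q_k = 61/14
k=5  a_k=2  p_k/q_k = 170/39
→ (170, 39).  Check: 170²=28900, 19·39²=28899, difference 1.
k=2:  x_2 = 170·170+19·39·39 = 57799,  y_2 = 170·39+39·170 = 13260

170 39
57799 13260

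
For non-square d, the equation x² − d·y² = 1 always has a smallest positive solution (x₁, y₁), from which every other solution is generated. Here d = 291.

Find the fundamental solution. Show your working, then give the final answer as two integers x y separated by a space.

290 17

√291 = [17; 17,34, …], period ℓ=2 (even) → k=1
step 0: (17, 1)  from 17·(1,0) + (0,1)
step 1: (290, 17)  from 17·(17,1) + (1,0)
fundamental: x₁=290, y₁=17  (since 84100 − 291·289 = 1)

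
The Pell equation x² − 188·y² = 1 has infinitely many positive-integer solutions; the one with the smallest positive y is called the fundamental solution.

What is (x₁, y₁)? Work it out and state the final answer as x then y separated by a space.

√188 → a₀=13, period (1,2,2,6,2,2,1,26); ℓ=8 even so k=7
a_0=13:  p_0=13·1+0=13,  q_0=13·0+1=1
…
a_4=6:  p_4=6·96+41=617,  q_4=6·7+3=45
…
a_6=2:  p_6=2·1330+617=3277,  q_6=2·97+45=239
a_7=1:  p_7=1·3277+1330=4607,  q_7=1·239+97=336
fundamental: x₁=4607, y₁=336  (since 21224449 − 188·112896 = 1)

4607 336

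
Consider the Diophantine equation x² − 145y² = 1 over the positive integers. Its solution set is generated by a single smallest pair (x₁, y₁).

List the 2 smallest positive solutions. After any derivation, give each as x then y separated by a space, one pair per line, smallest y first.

d=145: √d = [12; 24] (ℓ=1, odd), read p_1/q_1
k=0  a_k=12  p_k/q_k = 12/1
k=1  a_k=24  p_k/q_k = 289/24
→ (289, 24).  Check: 289²=83521, 145·24²=83520, difference 1.
n=2: (289,24)∘(289,24) = (289·289+145·24·24, 289·24+24·289) = (167041,13872)

289 24
167041 13872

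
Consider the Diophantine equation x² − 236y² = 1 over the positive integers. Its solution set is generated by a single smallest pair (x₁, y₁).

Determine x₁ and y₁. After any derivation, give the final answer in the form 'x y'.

561799 36570

d=236: √d = [15; 2,1,3,5,1,6,1,5,3,1,2,30] (ℓ=12, even), read p_11/q_11
k=0  a_k=15  p_k/q_k = 15/1
…
k=2  a_k=1  p_k/q_k = 46/3
…
k=5  a_k=1  p_k/q_k = 1060/69
k=6  a_k=6  p_k/q_k = 7251/472
k=7  a_k=1  p_k/q_k = 8311/541
…
k=9  a_k=3  p_k/q_k = 154729/10072
k=10  a_k=1  p_k/q_k = 203535/13249
k=11  a_k=2  p_k/q_k = 561799/36570
(x₁, y₁) = (561799, 36570);  561799² − 236·36570² = 1 ✓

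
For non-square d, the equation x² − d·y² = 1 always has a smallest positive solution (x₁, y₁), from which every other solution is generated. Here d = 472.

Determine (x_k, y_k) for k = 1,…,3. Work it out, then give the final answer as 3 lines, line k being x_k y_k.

[21; 1,2,1,1,1,…,2,1,42] for √472; ℓ=14 ⇒ convergent index 13
k=0  a_k=21  p_k/q_k = 21/1
k=1  a_k=1  p_k/q_k = 22/1
…
k=4  a_k=1  p_k/q_k = 152/7
k=5  a_k=1  p_k/q_k = 239/11
k=6  a_k=4  p_k/q_k = 1108/51
…
k=10  a_k=1  p_k/q_k = 54227/2496
k=11  a_k=1  p_k/q_k = 84230/3877
k=12  a_k=2  p_k/q_k = 222687/10250
k=13  a_k=1  p_k/q_k = 306917/14127
fundamental: x₁=306917, y₁=14127  (since 94198044889 − 472·199572129 = 1)
(x_2, y_2) = (306917·306917 + 472·14127·14127, 306917·14127 + 14127·306917) = (188396089777, 8671632918)
(x_3, y_3) = (306917·188396089777 + 472·14127·8671632918, 306917·8671632918 + 14127·188396089777) = (115643925371868101, 5322943120573485)

306917 14127
188396089777 8671632918
115643925371868101 5322943120573485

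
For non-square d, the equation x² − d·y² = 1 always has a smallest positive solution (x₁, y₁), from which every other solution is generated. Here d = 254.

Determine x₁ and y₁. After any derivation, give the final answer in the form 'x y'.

255 16

√254 = [15; 1,14,1,30, …], period ℓ=4 (even) → k=3
step 0: (15, 1)  from 15·(1,0) + (0,1)
…
step 2: (239, 15)  from 14·(16,1) + (15,1)
step 3: (255, 16)  from 1·(239,15) + (16,1)
→ (255, 16).  Check: 255²=65025, 254·16²=65024, difference 1.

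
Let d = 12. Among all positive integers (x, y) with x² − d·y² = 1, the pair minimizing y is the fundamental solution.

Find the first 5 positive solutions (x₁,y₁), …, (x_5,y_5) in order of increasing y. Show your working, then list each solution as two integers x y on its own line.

√12 → a₀=3, period (2,6); ℓ=2 even so k=1
k=0  a_k=3  p_k/q_k = 3/1
k=1  a_k=2  p_k/q_k = 7/2
→ (7, 2).  Check: 7²=49, 12·2²=48, difference 1.
k=2:  x_2 = 7·7+12·2·2 = 97,  y_2 = 7·2+2·7 = 28
k=3:  x_3 = 7·97+12·2·28 = 1351,  y_3 = 7·28+2·97 = 390
k=4:  x_4 = 7·1351+12·2·390 = 18817,  y_4 = 7·390+2·1351 = 5432
k=5:  x_5 = 7·18817+12·2·5432 = 262087,  y_5 = 7·5432+2·18817 = 75658

7 2
97 28
1351 390
18817 5432
262087 75658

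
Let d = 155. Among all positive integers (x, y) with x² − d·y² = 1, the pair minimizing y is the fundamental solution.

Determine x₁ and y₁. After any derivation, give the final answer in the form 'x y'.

249 20

√155 → a₀=12, period (2,4,2,24); ℓ=4 even so k=3
k=0  a_k=12  p_k/q_k = 12/1
k=1  a_k=2  p_k/q_k = 25/2
k=2  a_k=4  p_k/q_k = 112/9
k=3  a_k=2  p_k/q_k = 249/20
(x₁, y₁) = (249, 20);  249² − 155·20² = 1 ✓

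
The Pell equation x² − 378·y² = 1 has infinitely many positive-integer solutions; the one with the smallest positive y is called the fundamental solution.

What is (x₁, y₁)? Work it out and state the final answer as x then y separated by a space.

[19; 2,3,1,4,1,3,2,38] for √378; ℓ=8 ⇒ convergent index 7
i=0: a=19 ⇒ p=19, q=1
i=1: a=2 ⇒ p=39, q=2
i=2: a=3 ⇒ p=136, q=7
…
i=5: a=1 ⇒ p=1011, q=52
i=6: a=3 ⇒ p=3869, q=199
i=7: a=2 ⇒ p=8749, q=450
(x₁, y₁) = (8749, 450);  8749² − 378·450² = 1 ✓

8749 450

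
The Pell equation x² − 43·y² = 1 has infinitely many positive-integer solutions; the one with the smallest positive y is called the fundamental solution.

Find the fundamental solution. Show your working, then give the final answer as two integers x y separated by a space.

√43 → a₀=6, period (1,1,3,1,5,1,3,1,1,12); ℓ=10 even so k=9
step 0: (6, 1)  from 6·(1,0) + (0,1)
step 1: (7, 1)  from 1·(6,1) + (1,0)
step 2: (13, 2)  from 1·(7,1) + (6,1)
…
step 4: (59, 9)  from 1·(46,7) + (13,2)
…
step 8: (1941, 296)  from 1·(1541,235) + (400,61)
step 9: (3482, 531)  from 1·(1941,296) + (1541,235)
→ (3482, 531).  Check: 3482²=12124324, 43·531²=12124323, difference 1.

3482 531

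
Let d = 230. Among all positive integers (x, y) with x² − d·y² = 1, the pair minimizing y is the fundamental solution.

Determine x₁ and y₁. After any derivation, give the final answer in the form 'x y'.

91 6

[15; 6,30] for √230; ℓ=2 ⇒ convergent index 1
k=0  a_k=15  p_k/q_k = 15/1
k=1  a_k=6  p_k/q_k = 91/6
(x₁, y₁) = (91, 6);  91² − 230·6² = 1 ✓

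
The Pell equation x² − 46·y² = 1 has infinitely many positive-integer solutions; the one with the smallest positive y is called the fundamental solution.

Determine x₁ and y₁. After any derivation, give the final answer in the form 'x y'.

[6; 1,3,1,1,2,6,2,1,1,3,1,12] for √46; ℓ=12 ⇒ convergent index 11
a_0=6:  p_0=6·1+0=6,  q_0=6·0+1=1
a_1=1:  p_1=1·6+1=7,  q_1=1·1+0=1
…
a_5=2:  p_5=2·61+34=156,  q_5=2·9+5=23
a_6=6:  p_6=6·156+61=997,  q_6=6·23+9=147
a_7=2:  p_7=2·997+156=2150,  q_7=2·147+23=317
…
a_10=3:  p_10=3·5297+3147=19038,  q_10=3·781+464=2807
a_11=1:  p_11=1·19038+5297=24335,  q_11=1·2807+781=3588
(x₁, y₁) = (24335, 3588);  24335² − 46·3588² = 1 ✓

24335 3588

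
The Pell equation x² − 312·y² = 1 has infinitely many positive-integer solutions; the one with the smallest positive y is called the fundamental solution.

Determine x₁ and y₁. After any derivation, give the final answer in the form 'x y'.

53 3

√312 → a₀=17, period (1,1,1,34); ℓ=4 even so k=3
k=0  a_k=17  p_k/q_k = 17/1
…
k=2  a_k=1  p_k/q_k = 35/2
k=3  a_k=1  p_k/q_k = 53/3
(x₁, y₁) = (53, 3);  53² − 312·3² = 1 ✓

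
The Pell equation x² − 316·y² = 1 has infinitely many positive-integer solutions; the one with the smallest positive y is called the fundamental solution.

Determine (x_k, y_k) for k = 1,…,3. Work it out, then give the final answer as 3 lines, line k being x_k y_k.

√316 → a₀=17, period (1,3,2,8,2,3,1,34); ℓ=8 even so k=7
k=0  a_k=17  p_k/q_k = 17/1
k=1  a_k=1  p_k/q_k = 18/1
…
k=3  a_k=2  p_k/q_k = 160/9
k=4  a_k=8  p_k/q_k = 1351/76
k=5  a_k=2  p_k/q_k = 2862/161
k=6  a_k=3  p_k/q_k = 9937/559
k=7  a_k=1  p_k/q_k = 12799/720
→ (12799, 720).  Check: 12799²=163814401, 316·720²=163814400, difference 1.
n=2: (12799,720)∘(12799,720) = (12799·12799+316·720·720, 12799·720+720·12799) = (327628801,18430560)
n=3: (327628801,18430560)∘(12799,720) = (12799·327628801+316·720·18430560, 12799·18430560+720·327628801) = (8386642035199,471785474160)

12799 720
327628801 18430560
8386642035199 471785474160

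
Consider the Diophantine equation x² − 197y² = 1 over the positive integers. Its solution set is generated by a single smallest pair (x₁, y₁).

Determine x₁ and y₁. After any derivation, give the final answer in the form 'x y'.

[14; 28] for √197; ℓ=1 ⇒ convergent index 1
a_0=14:  p_0=14·1+0=14,  q_0=14·0+1=1
a_1=28:  p_1=28·14+1=393,  q_1=28·1+0=28
→ (393, 28).  Check: 393²=154449, 197·28²=154448, difference 1.

393 28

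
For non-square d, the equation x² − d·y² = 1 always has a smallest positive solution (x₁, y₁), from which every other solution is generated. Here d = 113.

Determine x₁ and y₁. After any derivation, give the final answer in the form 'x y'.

d=113: √d = [10; 1,1,1,2,2,1,1,1,20] (ℓ=9, odd), read p_17/q_17
k=0  a_k=10  p_k/q_k = 10/1
k=1  a_k=1  p_k/q_k = 11/1
…
k=3  a_k=1  p_k/q_k = 32/3
k=4  a_k=2  p_k/q_k = 85/8
…
k=6  a_k=1  p_k/q_k = 287/27
…
k=9  a_k=20  p_k/q_k = 16009/1506
…
k=13  a_k=2  p_k/q_k = 131952/12413
k=14  a_k=2  p_k/q_k = 313483/29490
…
k=16  a_k=1  p_k/q_k = 758918/71393
k=17  a_k=1  p_k/q_k = 1204353/113296
fundamental: x₁=1204353, y₁=113296  (since 1450466148609 − 113·12835983616 = 1)

1204353 113296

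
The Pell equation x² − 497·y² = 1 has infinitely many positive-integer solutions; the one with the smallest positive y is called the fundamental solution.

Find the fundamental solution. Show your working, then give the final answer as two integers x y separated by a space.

1201887 53912

√497 → a₀=22, period (3,2,2,5,6,5,2,2,3,44); ℓ=10 even so k=9
a_0=22:  p_0=22·1+0=22,  q_0=22·0+1=1
…
a_3=2:  p_3=2·156+67=379,  q_3=2·7+3=17
a_4=5:  p_4=5·379+156=2051,  q_4=5·17+7=92
a_5=6:  p_5=6·2051+379=12685,  q_5=6·92+17=569
…
a_8=2:  p_8=2·143637+65476=352750,  q_8=2·6443+2937=15823
a_9=3:  p_9=3·352750+143637=1201887,  q_9=3·15823+6443=53912
(x₁, y₁) = (1201887, 53912);  1201887² − 497·53912² = 1 ✓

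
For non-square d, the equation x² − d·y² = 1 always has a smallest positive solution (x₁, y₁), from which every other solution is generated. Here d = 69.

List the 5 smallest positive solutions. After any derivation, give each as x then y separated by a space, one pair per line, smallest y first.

7775 936
120901249 14554800
1880014414175 226327139064
29234224019520001 3519386997890400
454592181623521601375 54726467590868580936

[8; 3,3,1,4,1,3,3,16] for √69; ℓ=8 ⇒ convergent index 7
i=0: a=8 ⇒ p=8, q=1
i=1: a=3 ⇒ p=25, q=3
…
i=6: a=3 ⇒ p=2384, q=287
i=7: a=3 ⇒ p=7775, q=936
fundamental: x₁=7775, y₁=936  (since 60450625 − 69·876096 = 1)
k=2:  x_2 = 7775·7775+69·936·936 = 120901249,  y_2 = 7775·936+936·7775 = 14554800
k=3:  x_3 = 7775·120901249+69·936·14554800 = 1880014414175,  y_3 = 7775·14554800+936·120901249 = 226327139064
k=4:  x_4 = 7775·1880014414175+69·936·226327139064 = 29234224019520001,  y_4 = 7775·226327139064+936·1880014414175 = 3519386997890400
k=5:  x_5 = 7775·29234224019520001+69·936·3519386997890400 = 454592181623521601375,  y_5 = 7775·3519386997890400+936·29234224019520001 = 54726467590868580936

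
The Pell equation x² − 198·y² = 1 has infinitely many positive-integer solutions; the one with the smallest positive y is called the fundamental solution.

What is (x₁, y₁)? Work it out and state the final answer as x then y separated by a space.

[14; 14,28] for √198; ℓ=2 ⇒ convergent index 1
step 0: (14, 1)  from 14·(1,0) + (0,1)
step 1: (197, 14)  from 14·(14,1) + (1,0)
(x₁, y₁) = (197, 14);  197² − 198·14² = 1 ✓

197 14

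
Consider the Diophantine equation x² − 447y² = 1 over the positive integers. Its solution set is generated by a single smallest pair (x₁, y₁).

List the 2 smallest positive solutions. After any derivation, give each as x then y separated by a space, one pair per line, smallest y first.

148 7
43807 2072

[21; 7,42] for √447; ℓ=2 ⇒ convergent index 1
a_0=21:  p_0=21·1+0=21,  q_0=21·0+1=1
a_1=7:  p_1=7·21+1=148,  q_1=7·1+0=7
(x₁, y₁) = (148, 7);  148² − 447·7² = 1 ✓
k=2:  x_2 = 148·148+447·7·7 = 43807,  y_2 = 148·7+7·148 = 2072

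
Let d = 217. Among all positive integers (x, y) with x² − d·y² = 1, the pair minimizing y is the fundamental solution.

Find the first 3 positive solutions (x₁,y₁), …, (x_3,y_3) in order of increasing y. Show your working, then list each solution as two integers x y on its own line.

√217 = [14; 1,2,1,2,1,…,2,1,28, …], period ℓ=16 (even) → k=15
a_0=14:  p_0=14·1+0=14,  q_0=14·0+1=1
…
a_6=1:  p_6=1·221+162=383,  q_6=1·15+11=26
a_7=9:  p_7=9·383+221=3668,  q_7=9·26+15=249
a_8=4:  p_8=4·3668+383=15055,  q_8=4·249+26=1022
…
a_10=1:  p_10=1·139163+15055=154218,  q_10=1·9447+1022=10469
…
a_14=2:  p_14=2·1034361+740980=2809702,  q_14=2·70217+50301=190735
a_15=1:  p_15=1·2809702+1034361=3844063,  q_15=1·190735+70217=260952
(x₁, y₁) = (3844063, 260952);  3844063² − 217·260952² = 1 ✓
(x_2, y_2) = (3844063·3844063 + 217·260952·260952, 3844063·260952 + 260952·3844063) = (29553640695937, 2006231855952)
(x_3, y_3) = (3844063·29553640695937 + 217·260952·2006231855952, 3844063·2006231855952 + 260952·29553640695937) = (227212113429087499999, 15424163293772565000)

3844063 260952
29553640695937 2006231855952
227212113429087499999 15424163293772565000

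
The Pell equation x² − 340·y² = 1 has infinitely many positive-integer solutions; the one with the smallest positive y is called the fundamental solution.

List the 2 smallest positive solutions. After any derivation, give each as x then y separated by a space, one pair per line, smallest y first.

285769 15498
163327842721 8857695924

d=340: √d = [18; 2,3,1,1,1,…,3,2,36] (ℓ=14, even), read p_13/q_13
i=0: a=18 ⇒ p=18, q=1
…
i=4: a=1 ⇒ p=295, q=16
i=5: a=1 ⇒ p=461, q=25
i=6: a=1 ⇒ p=756, q=41
i=7: a=8 ⇒ p=6509, q=353
i=8: a=1 ⇒ p=7265, q=394
i=9: a=1 ⇒ p=13774, q=747
i=10: a=1 ⇒ p=21039, q=1141
i=11: a=1 ⇒ p=34813, q=1888
i=12: a=3 ⇒ p=125478, q=6805
i=13: a=2 ⇒ p=285769, q=15498
(x₁, y₁) = (285769, 15498);  285769² − 340·15498² = 1 ✓
(285769+15498√340)^2 = 163327842721 + 8857695924√340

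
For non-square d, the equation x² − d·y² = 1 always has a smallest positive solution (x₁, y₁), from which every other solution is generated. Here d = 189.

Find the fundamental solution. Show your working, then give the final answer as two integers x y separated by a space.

√189 → a₀=13, period (1,2,1,26); ℓ=4 even so k=3
i=0: a=13 ⇒ p=13, q=1
…
i=2: a=2 ⇒ p=41, q=3
i=3: a=1 ⇒ p=55, q=4
fundamental: x₁=55, y₁=4  (since 3025 − 189·16 = 1)

55 4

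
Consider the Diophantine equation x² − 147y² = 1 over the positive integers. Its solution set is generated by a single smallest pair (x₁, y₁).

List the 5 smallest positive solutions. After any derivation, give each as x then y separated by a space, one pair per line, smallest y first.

√147 = [12; 8,24, …], period ℓ=2 (even) → k=1
i=0: a=12 ⇒ p=12, q=1
i=1: a=8 ⇒ p=97, q=8
→ (97, 8).  Check: 97²=9409, 147·8²=9408, difference 1.
(97+8√147)^2 = 18817 + 1552√147
(97+8√147)^3 = 3650401 + 301080√147
(97+8√147)^4 = 708158977 + 58407968√147
(97+8√147)^5 = 137379191137 + 11330844712√147

97 8
18817 1552
3650401 301080
708158977 58407968
137379191137 11330844712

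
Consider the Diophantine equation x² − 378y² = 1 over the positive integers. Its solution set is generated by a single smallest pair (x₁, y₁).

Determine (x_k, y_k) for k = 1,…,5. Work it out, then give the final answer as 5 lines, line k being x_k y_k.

[19; 2,3,1,4,1,3,2,38] for √378; ℓ=8 ⇒ convergent index 7
step 0: (19, 1)  from 19·(1,0) + (0,1)
step 1: (39, 2)  from 2·(19,1) + (1,0)
…
step 4: (836, 43)  from 4·(175,9) + (136,7)
…
step 6: (3869, 199)  from 3·(1011,52) + (836,43)
step 7: (8749, 450)  from 2·(3869,199) + (1011,52)
→ (8749, 450).  Check: 8749²=76545001, 378·450²=76545000, difference 1.
n=2: (8749,450)∘(8749,450) = (8749·8749+378·450·450, 8749·450+450·8749) = (153090001,7874100)
n=3: (153090001,7874100)∘(8749,450) = (8749·153090001+378·450·7874100, 8749·7874100+450·153090001) = (2678768828749,137781001350)
n=4: (2678768828749,137781001350)∘(8749,450) = (8749·2678768828749+378·450·137781001350, 8749·137781001350+450·2678768828749) = (46873096812360001,2410891953748200)
n=5: (46873096812360001,2410891953748200)∘(8749,450) = (8749·46873096812360001+378·450·2410891953748200, 8749·2410891953748200+450·46873096812360001) = (820185445343906468749,42185787268905002250)

8749 450
153090001 7874100
2678768828749 137781001350
46873096812360001 2410891953748200
820185445343906468749 42185787268905002250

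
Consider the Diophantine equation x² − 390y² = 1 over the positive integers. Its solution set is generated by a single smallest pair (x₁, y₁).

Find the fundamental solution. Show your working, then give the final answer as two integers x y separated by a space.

√390 → a₀=19, period (1,2,1,38); ℓ=4 even so k=3
step 0: (19, 1)  from 19·(1,0) + (0,1)
step 1: (20, 1)  from 1·(19,1) + (1,0)
step 2: (59, 3)  from 2·(20,1) + (19,1)
step 3: (79, 4)  from 1·(59,3) + (20,1)
fundamental: x₁=79, y₁=4  (since 6241 − 390·16 = 1)

79 4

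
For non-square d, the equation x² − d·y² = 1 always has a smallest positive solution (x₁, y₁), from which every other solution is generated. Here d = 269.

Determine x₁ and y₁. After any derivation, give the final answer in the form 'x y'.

d=269: √d = [16; 2,2,32] (ℓ=3, odd), read p_5/q_5
i=0: a=16 ⇒ p=16, q=1
i=1: a=2 ⇒ p=33, q=2
…
i=3: a=32 ⇒ p=2657, q=162
i=4: a=2 ⇒ p=5396, q=329
i=5: a=2 ⇒ p=13449, q=820
fundamental: x₁=13449, y₁=820  (since 180875601 − 269·672400 = 1)

13449 820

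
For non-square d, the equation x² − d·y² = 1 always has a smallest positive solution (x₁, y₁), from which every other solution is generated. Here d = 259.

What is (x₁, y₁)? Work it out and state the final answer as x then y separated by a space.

√259 = [16; 10,1,2,3,4,3,2,1,10,32, …], period ℓ=10 (even) → k=9
a_0=16:  p_0=16·1+0=16,  q_0=16·0+1=1
a_1=10:  p_1=10·16+1=161,  q_1=10·1+0=10
a_2=1:  p_2=1·161+16=177,  q_2=1·10+1=11
…
a_7=2:  p_7=2·23931+7403=55265,  q_7=2·1487+460=3434
a_8=1:  p_8=1·55265+23931=79196,  q_8=1·3434+1487=4921
a_9=10:  p_9=10·79196+55265=847225,  q_9=10·4921+3434=52644
(x₁, y₁) = (847225, 52644);  847225² − 259·52644² = 1 ✓

847225 52644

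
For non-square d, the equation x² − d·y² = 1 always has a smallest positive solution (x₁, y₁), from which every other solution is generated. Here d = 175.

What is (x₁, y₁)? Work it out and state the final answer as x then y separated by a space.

√175 = [13; 4,2,1,2,4,26, …], period ℓ=6 (even) → k=5
step 0: (13, 1)  from 13·(1,0) + (0,1)
…
step 4: (463, 35)  from 2·(172,13) + (119,9)
step 5: (2024, 153)  from 4·(463,35) + (172,13)
(x₁, y₁) = (2024, 153);  2024² − 175·153² = 1 ✓

2024 153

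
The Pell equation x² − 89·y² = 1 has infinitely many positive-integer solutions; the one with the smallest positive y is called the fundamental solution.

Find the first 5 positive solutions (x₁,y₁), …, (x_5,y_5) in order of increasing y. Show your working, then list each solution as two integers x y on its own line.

d=89: √d = [9; 2,3,3,2,18] (ℓ=5, odd), read p_9/q_9
i=0: a=9 ⇒ p=9, q=1
i=1: a=2 ⇒ p=19, q=2
…
i=3: a=3 ⇒ p=217, q=23
i=4: a=2 ⇒ p=500, q=53
…
i=7: a=3 ⇒ p=66019, q=6998
i=8: a=3 ⇒ p=216991, q=23001
i=9: a=2 ⇒ p=500001, q=53000
→ (500001, 53000).  Check: 500001²=250001000001, 89·53000²=250001000000, difference 1.
(500001+53000√89)^2 = 500002000001 + 53000106000√89
(500001+53000√89)^3 = 500003000004500001 + 53000212000159000√89
(500001+53000√89)^4 = 500004000010000008000001 + 53000318000530000212000√89
(500001+53000√89)^5 = 500005000017500025000012500001 + 53000424001113001060000265000√89

500001 53000
500002000001 53000106000
500003000004500001 53000212000159000
500004000010000008000001 53000318000530000212000
500005000017500025000012500001 53000424001113001060000265000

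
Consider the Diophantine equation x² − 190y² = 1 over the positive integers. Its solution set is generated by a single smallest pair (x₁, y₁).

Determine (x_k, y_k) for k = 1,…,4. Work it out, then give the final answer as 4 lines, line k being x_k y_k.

√190 = [13; 1,3,1,1,1,…,3,1,26, …], period ℓ=14 (even) → k=13
k=0  a_k=13  p_k/q_k = 13/1
k=1  a_k=1  p_k/q_k = 14/1
…
k=3  a_k=1  p_k/q_k = 69/5
k=4  a_k=1  p_k/q_k = 124/9
…
k=6  a_k=2  p_k/q_k = 510/37
k=7  a_k=2  p_k/q_k = 1213/88
k=8  a_k=2  p_k/q_k = 2936/213
k=9  a_k=1  p_k/q_k = 4149/301
…
k=11  a_k=1  p_k/q_k = 11234/815
k=12  a_k=3  p_k/q_k = 40787/2959
k=13  a_k=1  p_k/q_k = 52021/3774
fundamental: x₁=52021, y₁=3774  (since 2706184441 − 190·14243076 = 1)
(x_2, y_2) = (52021·52021 + 190·3774·3774, 52021·3774 + 3774·52021) = (5412368881, 392654508)
(x_3, y_3) = (52021·5412368881 + 190·3774·392654508, 52021·392654508 + 3774·5412368881) = (563113683064981, 40852560317562)
(x_4, y_4) = (52021·563113683064981 + 190·3774·40852560317562, 52021·40852560317562 + 3774·563113683064981) = (58587473808034384321, 4250382080167131096)

52021 3774
5412368881 392654508
563113683064981 40852560317562
58587473808034384321 4250382080167131096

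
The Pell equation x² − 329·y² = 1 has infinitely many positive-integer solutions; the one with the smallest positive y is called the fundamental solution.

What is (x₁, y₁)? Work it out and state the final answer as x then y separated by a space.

2376415 131016

d=329: √d = [18; 7,4,2,1,1,4,1,1,2,4,7,36] (ℓ=12, even), read p_11/q_11
k=0  a_k=18  p_k/q_k = 18/1
k=1  a_k=7  p_k/q_k = 127/7
k=2  a_k=4  p_k/q_k = 526/29
k=3  a_k=2  p_k/q_k = 1179/65
k=4  a_k=1  p_k/q_k = 1705/94
k=5  a_k=1  p_k/q_k = 2884/159
k=6  a_k=4  p_k/q_k = 13241/730
…
k=8  a_k=1  p_k/q_k = 29366/1619
k=9  a_k=2  p_k/q_k = 74857/4127
k=10  a_k=4  p_k/q_k = 328794/18127
k=11  a_k=7  p_k/q_k = 2376415/131016
→ (2376415, 131016).  Check: 2376415²=5647348252225, 329·131016²=5647348252224, difference 1.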